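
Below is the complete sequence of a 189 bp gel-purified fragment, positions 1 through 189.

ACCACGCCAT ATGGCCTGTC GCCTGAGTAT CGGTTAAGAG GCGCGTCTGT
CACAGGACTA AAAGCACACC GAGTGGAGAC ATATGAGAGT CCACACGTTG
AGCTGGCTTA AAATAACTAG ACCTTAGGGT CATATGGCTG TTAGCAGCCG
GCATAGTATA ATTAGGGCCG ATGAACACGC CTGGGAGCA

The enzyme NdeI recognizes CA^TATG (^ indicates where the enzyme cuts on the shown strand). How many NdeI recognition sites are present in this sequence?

3

CATATG occurs starting at positions 8, 80, 131.
NdeI cuts at 3 sites.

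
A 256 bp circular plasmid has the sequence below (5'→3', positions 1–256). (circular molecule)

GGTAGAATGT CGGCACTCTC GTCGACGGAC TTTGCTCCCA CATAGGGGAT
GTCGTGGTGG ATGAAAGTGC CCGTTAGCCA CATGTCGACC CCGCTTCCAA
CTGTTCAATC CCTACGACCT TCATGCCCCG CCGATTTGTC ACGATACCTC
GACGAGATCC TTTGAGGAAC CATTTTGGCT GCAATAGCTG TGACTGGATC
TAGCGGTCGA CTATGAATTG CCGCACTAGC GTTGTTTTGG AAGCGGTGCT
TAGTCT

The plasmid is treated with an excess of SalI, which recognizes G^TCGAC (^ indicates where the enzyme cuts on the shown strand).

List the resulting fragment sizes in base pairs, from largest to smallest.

122, 71, 63 bp

SalI sites (GTCGAC) start at positions 21, 84, 206.
SalI cuts after the first base of each site, so after positions 21, 84, 206.
Circular molecule, 3 cuts → 3 fragments:
  22–84 → 63 bp
  85–206 → 122 bp
  207–256 then 1–21 → 50 + 21 = 71 bp
Sorted largest to smallest: 122, 71, 63 bp.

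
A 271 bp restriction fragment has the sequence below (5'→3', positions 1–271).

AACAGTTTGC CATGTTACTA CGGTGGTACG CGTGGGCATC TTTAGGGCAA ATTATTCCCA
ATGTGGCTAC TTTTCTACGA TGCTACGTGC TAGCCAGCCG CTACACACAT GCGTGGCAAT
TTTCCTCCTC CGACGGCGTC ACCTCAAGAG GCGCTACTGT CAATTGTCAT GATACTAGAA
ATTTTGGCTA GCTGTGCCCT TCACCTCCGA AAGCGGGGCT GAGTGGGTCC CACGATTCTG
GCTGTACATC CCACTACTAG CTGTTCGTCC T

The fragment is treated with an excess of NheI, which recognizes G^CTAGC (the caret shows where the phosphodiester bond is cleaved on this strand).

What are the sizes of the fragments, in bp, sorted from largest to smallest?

NheI sites (GCTAGC) start at positions 89, 187.
NheI cuts after the first base of each site, so after positions 89, 187.
Linear molecule, 2 cuts → 3 fragments:
  1–89 → 89 bp
  90–187 → 98 bp
  188–271 → 84 bp
Sorted largest to smallest: 98, 89, 84 bp.

98, 89, 84 bp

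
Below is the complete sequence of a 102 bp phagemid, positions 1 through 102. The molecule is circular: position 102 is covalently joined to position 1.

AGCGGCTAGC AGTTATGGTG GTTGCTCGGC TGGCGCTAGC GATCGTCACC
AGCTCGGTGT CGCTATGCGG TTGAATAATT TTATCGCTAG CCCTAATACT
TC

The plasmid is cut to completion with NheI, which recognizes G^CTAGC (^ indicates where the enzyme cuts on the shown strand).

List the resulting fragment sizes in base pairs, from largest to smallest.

51, 30, 21 bp

NheI sites (GCTAGC) start at positions 5, 35, 86.
NheI cuts after the first base of each site, so after positions 5, 35, 86.
Circular molecule, 3 cuts → 3 fragments:
  6–35 → 30 bp
  36–86 → 51 bp
  87–102 then 1–5 → 16 + 5 = 21 bp
Sorted largest to smallest: 51, 30, 21 bp.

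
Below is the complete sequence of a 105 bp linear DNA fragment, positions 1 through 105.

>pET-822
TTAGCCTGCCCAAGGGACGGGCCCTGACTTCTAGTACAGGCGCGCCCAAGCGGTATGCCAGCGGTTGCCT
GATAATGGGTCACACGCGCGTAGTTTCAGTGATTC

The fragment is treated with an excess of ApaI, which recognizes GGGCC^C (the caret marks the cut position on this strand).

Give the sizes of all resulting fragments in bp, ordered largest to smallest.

82, 23 bp

The ApaI site (GGGCCC) starts at position 19.
ApaI cuts after base 5 of each site (before the last base), so after position 23.
Linear molecule, 1 cut → 2 fragments:
  1–23 → 23 bp
  24–105 → 82 bp
Sorted largest to smallest: 82, 23 bp.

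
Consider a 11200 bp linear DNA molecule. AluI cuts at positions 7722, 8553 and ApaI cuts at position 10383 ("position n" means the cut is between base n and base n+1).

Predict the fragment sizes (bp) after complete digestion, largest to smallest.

Combined cut positions (sorted): 7722, 8553, 10383.
Linear molecule, 3 cuts → 4 fragments:
  7722 − 0 = 7722 bp
  8553 − 7722 = 831 bp
  10383 − 8553 = 1830 bp
  11200 − 10383 = 817 bp
Sorted largest to smallest: 7722, 1830, 831, 817 bp.

7722, 1830, 831, 817 bp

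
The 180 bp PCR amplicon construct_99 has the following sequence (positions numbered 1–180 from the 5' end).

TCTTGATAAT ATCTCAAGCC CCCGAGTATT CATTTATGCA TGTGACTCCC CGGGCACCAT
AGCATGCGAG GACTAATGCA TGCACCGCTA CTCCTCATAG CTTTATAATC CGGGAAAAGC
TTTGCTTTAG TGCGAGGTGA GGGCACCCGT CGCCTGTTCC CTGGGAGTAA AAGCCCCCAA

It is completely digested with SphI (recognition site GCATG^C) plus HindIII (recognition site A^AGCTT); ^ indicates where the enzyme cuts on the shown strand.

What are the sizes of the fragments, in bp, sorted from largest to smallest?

SphI sites (GCATGC) start at positions 62, 78.
SphI cuts after base 5 of each site (before the last base), so after positions 66, 82.
The HindIII site (AAGCTT) starts at position 117.
HindIII cuts after the first base of each site, so after position 117.
Combined cut positions: 66, 82, 117.
Linear molecule, 3 cuts → 4 fragments:
  1–66 → 66 bp
  67–82 → 16 bp
  83–117 → 35 bp
  118–180 → 63 bp
Sorted largest to smallest: 66, 63, 35, 16 bp.

66, 63, 35, 16 bp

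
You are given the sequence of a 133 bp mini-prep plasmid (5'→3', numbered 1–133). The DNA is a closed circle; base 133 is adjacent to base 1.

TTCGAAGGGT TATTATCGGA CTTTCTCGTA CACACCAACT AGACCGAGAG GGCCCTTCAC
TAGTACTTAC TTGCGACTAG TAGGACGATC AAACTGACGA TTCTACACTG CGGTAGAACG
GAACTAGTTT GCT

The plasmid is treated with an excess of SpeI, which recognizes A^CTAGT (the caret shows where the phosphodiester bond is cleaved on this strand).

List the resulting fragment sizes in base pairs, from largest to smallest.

69, 47, 17 bp

SpeI sites (ACTAGT) start at positions 59, 76, 123.
SpeI cuts after the first base of each site, so after positions 59, 76, 123.
Circular molecule, 3 cuts → 3 fragments:
  60–76 → 17 bp
  77–123 → 47 bp
  124–133 then 1–59 → 10 + 59 = 69 bp
Sorted largest to smallest: 69, 47, 17 bp.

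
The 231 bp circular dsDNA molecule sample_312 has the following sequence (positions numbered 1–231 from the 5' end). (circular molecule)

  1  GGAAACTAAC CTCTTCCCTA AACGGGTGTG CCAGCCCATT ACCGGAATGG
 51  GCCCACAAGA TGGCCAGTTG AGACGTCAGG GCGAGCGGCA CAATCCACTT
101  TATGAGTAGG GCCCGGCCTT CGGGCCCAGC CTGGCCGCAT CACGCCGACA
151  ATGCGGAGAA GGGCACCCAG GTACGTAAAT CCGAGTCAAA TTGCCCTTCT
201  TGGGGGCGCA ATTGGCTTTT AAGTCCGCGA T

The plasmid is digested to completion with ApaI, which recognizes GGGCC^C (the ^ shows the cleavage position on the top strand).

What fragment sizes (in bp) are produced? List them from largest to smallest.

158, 60, 13 bp

ApaI sites (GGGCCC) start at positions 49, 109, 122.
ApaI cuts after base 5 of each site (before the last base), so after positions 53, 113, 126.
Circular molecule, 3 cuts → 3 fragments:
  54–113 → 60 bp
  114–126 → 13 bp
  127–231 then 1–53 → 105 + 53 = 158 bp
Sorted largest to smallest: 158, 60, 13 bp.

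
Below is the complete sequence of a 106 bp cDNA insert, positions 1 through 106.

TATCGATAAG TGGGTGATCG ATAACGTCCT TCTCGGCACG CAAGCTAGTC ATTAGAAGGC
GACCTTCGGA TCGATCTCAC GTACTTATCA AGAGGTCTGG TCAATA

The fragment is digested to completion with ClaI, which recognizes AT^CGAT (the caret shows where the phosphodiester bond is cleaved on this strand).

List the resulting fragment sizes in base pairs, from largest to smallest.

ClaI sites (ATCGAT) start at positions 2, 17, 70.
ClaI cuts after base 2 of each site, so after positions 3, 18, 71.
Linear molecule, 3 cuts → 4 fragments:
  1–3 → 3 bp
  4–18 → 15 bp
  19–71 → 53 bp
  72–106 → 35 bp
Sorted largest to smallest: 53, 35, 15, 3 bp.

53, 35, 15, 3 bp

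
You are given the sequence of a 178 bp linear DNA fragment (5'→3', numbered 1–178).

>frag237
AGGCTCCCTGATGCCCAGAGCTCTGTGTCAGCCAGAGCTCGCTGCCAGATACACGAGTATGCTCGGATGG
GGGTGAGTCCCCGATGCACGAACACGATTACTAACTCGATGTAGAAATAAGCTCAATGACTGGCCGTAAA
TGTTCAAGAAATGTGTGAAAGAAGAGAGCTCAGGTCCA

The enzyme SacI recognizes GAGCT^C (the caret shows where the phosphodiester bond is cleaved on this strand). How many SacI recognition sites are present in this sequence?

3

GAGCTC occurs starting at positions 18, 35, 166.
SacI cuts at 3 sites.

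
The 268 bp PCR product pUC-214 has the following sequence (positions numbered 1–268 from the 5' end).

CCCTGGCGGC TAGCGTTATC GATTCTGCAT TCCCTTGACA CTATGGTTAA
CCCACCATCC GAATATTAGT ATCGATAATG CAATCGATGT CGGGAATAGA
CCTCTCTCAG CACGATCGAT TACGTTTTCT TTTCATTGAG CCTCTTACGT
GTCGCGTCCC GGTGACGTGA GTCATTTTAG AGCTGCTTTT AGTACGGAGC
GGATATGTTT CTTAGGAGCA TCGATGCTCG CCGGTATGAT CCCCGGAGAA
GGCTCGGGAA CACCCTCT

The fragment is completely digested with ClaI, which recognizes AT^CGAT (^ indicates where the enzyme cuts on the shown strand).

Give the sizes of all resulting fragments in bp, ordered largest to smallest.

105, 53, 47, 32, 19, 12 bp

ClaI sites (ATCGAT) start at positions 18, 71, 83, 115, 220.
ClaI cuts after base 2 of each site, so after positions 19, 72, 84, 116, 221.
Linear molecule, 5 cuts → 6 fragments:
  1–19 → 19 bp
  20–72 → 53 bp
  73–84 → 12 bp
  85–116 → 32 bp
  117–221 → 105 bp
  222–268 → 47 bp
Sorted largest to smallest: 105, 53, 47, 32, 19, 12 bp.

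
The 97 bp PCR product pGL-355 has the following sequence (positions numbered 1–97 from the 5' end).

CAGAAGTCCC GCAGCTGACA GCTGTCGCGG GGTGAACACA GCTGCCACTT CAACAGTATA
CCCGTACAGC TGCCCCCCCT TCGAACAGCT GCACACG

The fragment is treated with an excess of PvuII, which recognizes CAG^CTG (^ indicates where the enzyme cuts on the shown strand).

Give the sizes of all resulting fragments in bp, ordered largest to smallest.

28, 20, 19, 14, 9, 7 bp

PvuII sites (CAGCTG) start at positions 12, 19, 39, 67, 86.
PvuII cuts after base 3 of each site, so after positions 14, 21, 41, 69, 88.
Linear molecule, 5 cuts → 6 fragments:
  1–14 → 14 bp
  15–21 → 7 bp
  22–41 → 20 bp
  42–69 → 28 bp
  70–88 → 19 bp
  89–97 → 9 bp
Sorted largest to smallest: 28, 20, 19, 14, 9, 7 bp.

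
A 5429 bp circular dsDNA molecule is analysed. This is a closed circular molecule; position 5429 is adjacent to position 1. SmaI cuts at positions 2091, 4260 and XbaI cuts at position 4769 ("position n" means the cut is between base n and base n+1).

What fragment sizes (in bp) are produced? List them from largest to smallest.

2751, 2169, 509 bp

Combined cut positions (sorted): 2091, 4260, 4769.
Circular molecule, 3 cuts → 3 fragments:
  4260 − 2091 = 2169 bp
  4769 − 4260 = 509 bp
  wrap: 5429 − 4769 + 2091 = 2751 bp
Sorted largest to smallest: 2751, 2169, 509 bp.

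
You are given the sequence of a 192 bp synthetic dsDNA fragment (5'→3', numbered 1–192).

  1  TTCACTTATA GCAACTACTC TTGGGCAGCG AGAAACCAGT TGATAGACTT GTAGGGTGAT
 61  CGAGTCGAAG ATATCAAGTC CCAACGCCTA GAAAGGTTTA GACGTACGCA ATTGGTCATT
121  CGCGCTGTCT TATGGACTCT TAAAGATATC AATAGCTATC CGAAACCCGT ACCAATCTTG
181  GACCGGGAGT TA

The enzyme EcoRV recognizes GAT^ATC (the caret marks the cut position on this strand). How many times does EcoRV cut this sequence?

GATATC occurs starting at positions 70, 145.
EcoRV cuts at 2 sites.

2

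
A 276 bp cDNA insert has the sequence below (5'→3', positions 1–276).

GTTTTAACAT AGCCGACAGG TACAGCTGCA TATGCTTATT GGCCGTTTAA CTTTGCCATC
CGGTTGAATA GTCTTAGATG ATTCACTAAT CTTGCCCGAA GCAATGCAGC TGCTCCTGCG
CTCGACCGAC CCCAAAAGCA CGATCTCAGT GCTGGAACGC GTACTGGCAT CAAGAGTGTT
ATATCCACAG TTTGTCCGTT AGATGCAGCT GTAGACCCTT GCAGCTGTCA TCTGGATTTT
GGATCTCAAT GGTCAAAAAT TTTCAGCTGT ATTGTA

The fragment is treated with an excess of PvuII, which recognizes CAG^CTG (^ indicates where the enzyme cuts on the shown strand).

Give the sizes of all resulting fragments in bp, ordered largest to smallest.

99, 84, 42, 25, 16, 10 bp

PvuII sites (CAGCTG) start at positions 23, 107, 206, 222, 264.
PvuII cuts after base 3 of each site, so after positions 25, 109, 208, 224, 266.
Linear molecule, 5 cuts → 6 fragments:
  1–25 → 25 bp
  26–109 → 84 bp
  110–208 → 99 bp
  209–224 → 16 bp
  225–266 → 42 bp
  267–276 → 10 bp
Sorted largest to smallest: 99, 84, 42, 25, 16, 10 bp.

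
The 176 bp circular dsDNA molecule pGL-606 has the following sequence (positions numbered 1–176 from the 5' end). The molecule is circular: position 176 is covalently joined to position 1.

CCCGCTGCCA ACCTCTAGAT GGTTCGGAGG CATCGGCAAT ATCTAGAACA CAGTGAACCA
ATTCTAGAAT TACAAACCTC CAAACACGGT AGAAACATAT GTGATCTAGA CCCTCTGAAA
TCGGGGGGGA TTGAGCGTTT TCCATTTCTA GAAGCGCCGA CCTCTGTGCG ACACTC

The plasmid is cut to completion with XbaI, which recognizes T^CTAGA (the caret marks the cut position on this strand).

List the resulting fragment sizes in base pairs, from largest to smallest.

43, 42, 42, 28, 21 bp

XbaI sites (TCTAGA) start at positions 14, 42, 63, 105, 147.
XbaI cuts after the first base of each site, so after positions 14, 42, 63, 105, 147.
Circular molecule, 5 cuts → 5 fragments:
  15–42 → 28 bp
  43–63 → 21 bp
  64–105 → 42 bp
  106–147 → 42 bp
  148–176 then 1–14 → 29 + 14 = 43 bp
Sorted largest to smallest: 43, 42, 42, 28, 21 bp.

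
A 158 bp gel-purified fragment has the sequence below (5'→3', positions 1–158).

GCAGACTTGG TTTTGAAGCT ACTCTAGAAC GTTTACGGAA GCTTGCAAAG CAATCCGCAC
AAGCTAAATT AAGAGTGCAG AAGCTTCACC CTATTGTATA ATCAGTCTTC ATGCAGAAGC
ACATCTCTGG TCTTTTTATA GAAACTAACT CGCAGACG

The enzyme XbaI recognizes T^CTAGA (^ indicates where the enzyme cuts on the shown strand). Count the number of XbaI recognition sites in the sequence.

1

TCTAGA occurs starting at position 23.
XbaI cuts at 1 site.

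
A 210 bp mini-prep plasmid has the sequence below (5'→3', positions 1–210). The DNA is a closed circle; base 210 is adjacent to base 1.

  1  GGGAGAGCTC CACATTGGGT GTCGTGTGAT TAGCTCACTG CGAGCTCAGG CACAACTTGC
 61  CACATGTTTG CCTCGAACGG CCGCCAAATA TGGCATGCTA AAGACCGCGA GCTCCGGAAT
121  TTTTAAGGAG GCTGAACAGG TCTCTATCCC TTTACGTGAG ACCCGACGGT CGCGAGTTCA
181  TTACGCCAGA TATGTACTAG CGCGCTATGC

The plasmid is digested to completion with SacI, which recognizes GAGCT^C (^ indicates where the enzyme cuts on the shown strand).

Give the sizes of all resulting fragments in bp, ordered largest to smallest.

106, 67, 37 bp

SacI sites (GAGCTC) start at positions 5, 42, 109.
SacI cuts after base 5 of each site (before the last base), so after positions 9, 46, 113.
Circular molecule, 3 cuts → 3 fragments:
  10–46 → 37 bp
  47–113 → 67 bp
  114–210 then 1–9 → 97 + 9 = 106 bp
Sorted largest to smallest: 106, 67, 37 bp.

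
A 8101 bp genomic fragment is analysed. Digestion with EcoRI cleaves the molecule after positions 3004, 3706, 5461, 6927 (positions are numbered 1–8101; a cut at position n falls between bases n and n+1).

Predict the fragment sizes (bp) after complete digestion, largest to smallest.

3004, 1755, 1466, 1174, 702 bp

Linear molecule, 4 cuts → 5 fragments:
  3004 − 0 = 3004 bp
  3706 − 3004 = 702 bp
  5461 − 3706 = 1755 bp
  6927 − 5461 = 1466 bp
  8101 − 6927 = 1174 bp
Sorted largest to smallest: 3004, 1755, 1466, 1174, 702 bp.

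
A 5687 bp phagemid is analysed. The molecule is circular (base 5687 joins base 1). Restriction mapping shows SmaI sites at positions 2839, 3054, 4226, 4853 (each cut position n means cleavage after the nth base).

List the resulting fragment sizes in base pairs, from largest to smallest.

3673, 1172, 627, 215 bp

Circular molecule, 4 cuts → 4 fragments:
  3054 − 2839 = 215 bp
  4226 − 3054 = 1172 bp
  4853 − 4226 = 627 bp
  wrap: 5687 − 4853 + 2839 = 3673 bp
Sorted largest to smallest: 3673, 1172, 627, 215 bp.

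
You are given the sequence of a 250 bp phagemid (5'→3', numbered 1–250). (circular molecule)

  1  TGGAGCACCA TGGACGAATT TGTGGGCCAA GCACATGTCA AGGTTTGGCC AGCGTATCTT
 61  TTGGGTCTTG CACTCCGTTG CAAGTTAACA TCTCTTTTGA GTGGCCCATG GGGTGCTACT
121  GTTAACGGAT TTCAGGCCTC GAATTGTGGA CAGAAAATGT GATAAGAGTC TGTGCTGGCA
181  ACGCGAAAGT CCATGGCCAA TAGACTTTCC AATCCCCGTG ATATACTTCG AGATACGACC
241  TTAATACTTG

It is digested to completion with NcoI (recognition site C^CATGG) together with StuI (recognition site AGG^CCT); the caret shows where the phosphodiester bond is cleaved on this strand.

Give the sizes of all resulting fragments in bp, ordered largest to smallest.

NcoI sites (CCATGG) start at positions 8, 106, 191.
NcoI cuts after the first base of each site, so after positions 8, 106, 191.
The StuI site (AGGCCT) starts at position 134.
StuI cuts after base 3 of each site, so after position 136.
Combined cut positions: 8, 106, 136, 191.
Circular molecule, 4 cuts → 4 fragments:
  9–106 → 98 bp
  107–136 → 30 bp
  137–191 → 55 bp
  192–250 then 1–8 → 59 + 8 = 67 bp
Sorted largest to smallest: 98, 67, 55, 30 bp.

98, 67, 55, 30 bp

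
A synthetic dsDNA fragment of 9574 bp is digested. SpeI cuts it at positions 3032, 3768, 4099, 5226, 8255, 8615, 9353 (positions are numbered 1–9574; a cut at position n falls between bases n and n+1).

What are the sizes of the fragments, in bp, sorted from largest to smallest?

3032, 3029, 1127, 738, 736, 360, 331, 221 bp

Linear molecule, 7 cuts → 8 fragments:
  3032 − 0 = 3032 bp
  3768 − 3032 = 736 bp
  4099 − 3768 = 331 bp
  5226 − 4099 = 1127 bp
  8255 − 5226 = 3029 bp
  8615 − 8255 = 360 bp
  9353 − 8615 = 738 bp
  9574 − 9353 = 221 bp
Sorted largest to smallest: 3032, 3029, 1127, 738, 736, 360, 331, 221 bp.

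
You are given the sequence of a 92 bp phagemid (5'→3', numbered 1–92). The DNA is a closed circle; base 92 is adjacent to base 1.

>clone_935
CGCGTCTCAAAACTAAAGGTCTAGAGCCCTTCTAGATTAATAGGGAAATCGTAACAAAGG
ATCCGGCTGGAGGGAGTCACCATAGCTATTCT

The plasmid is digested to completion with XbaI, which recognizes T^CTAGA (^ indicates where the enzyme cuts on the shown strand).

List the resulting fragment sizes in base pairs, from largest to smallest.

81, 11 bp

XbaI sites (TCTAGA) start at positions 20, 31.
XbaI cuts after the first base of each site, so after positions 20, 31.
Circular molecule, 2 cuts → 2 fragments:
  21–31 → 11 bp
  32–92 then 1–20 → 61 + 20 = 81 bp
Sorted largest to smallest: 81, 11 bp.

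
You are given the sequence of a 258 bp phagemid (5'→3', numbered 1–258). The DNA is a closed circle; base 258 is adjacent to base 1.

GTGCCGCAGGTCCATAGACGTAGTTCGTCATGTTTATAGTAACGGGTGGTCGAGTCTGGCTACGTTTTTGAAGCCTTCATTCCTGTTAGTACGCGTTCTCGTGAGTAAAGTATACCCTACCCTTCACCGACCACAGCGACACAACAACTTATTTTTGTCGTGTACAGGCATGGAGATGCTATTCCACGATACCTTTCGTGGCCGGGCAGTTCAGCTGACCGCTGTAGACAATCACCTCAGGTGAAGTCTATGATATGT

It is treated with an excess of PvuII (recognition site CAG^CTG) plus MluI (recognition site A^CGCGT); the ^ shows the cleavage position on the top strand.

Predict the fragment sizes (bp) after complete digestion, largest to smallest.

135, 123 bp

The PvuII site (CAGCTG) starts at position 212.
PvuII cuts after base 3 of each site, so after position 214.
The MluI site (ACGCGT) starts at position 91.
MluI cuts after the first base of each site, so after position 91.
Combined cut positions: 91, 214.
Circular molecule, 2 cuts → 2 fragments:
  92–214 → 123 bp
  215–258 then 1–91 → 44 + 91 = 135 bp
Sorted largest to smallest: 135, 123 bp.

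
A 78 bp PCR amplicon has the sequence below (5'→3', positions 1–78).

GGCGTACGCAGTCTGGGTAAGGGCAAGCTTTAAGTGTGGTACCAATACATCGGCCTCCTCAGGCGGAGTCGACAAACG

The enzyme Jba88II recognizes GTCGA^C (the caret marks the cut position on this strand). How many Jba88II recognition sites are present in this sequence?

1

GTCGAC occurs starting at position 68.
Jba88II cuts at 1 site.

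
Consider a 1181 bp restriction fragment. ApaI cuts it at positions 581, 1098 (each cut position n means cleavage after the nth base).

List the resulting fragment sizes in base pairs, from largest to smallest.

581, 517, 83 bp

Linear molecule, 2 cuts → 3 fragments:
  581 − 0 = 581 bp
  1098 − 581 = 517 bp
  1181 − 1098 = 83 bp
Sorted largest to smallest: 581, 517, 83 bp.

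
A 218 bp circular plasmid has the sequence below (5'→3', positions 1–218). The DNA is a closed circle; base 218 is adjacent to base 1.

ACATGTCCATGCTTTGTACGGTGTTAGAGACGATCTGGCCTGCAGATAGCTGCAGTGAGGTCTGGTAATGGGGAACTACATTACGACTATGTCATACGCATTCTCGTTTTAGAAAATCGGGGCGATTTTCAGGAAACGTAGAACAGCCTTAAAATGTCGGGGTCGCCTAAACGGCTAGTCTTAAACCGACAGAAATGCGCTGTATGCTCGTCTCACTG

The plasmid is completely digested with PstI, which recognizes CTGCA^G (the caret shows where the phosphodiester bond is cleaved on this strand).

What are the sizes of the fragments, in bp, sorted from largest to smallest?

PstI sites (CTGCAG) start at positions 40, 50.
PstI cuts after base 5 of each site (before the last base), so after positions 44, 54.
Circular molecule, 2 cuts → 2 fragments:
  45–54 → 10 bp
  55–218 then 1–44 → 164 + 44 = 208 bp
Sorted largest to smallest: 208, 10 bp.

208, 10 bp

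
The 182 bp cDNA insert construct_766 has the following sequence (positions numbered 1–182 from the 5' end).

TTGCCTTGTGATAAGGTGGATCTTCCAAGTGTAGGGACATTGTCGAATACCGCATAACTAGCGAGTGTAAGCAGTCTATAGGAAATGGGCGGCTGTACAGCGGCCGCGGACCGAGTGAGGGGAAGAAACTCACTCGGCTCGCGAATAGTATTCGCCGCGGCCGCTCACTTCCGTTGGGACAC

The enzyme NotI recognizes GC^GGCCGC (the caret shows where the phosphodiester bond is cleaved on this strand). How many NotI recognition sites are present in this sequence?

GCGGCCGC occurs starting at positions 100, 157.
NotI cuts at 2 sites.

2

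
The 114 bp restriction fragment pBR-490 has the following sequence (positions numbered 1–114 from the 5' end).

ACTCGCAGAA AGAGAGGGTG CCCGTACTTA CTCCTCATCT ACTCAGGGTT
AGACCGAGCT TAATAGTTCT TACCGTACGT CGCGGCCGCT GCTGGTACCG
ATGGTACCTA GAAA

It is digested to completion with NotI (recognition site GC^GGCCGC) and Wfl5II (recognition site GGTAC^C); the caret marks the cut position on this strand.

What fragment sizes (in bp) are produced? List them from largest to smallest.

83, 15, 9, 7 bp

The NotI site (GCGGCCGC) starts at position 82.
NotI cuts after base 2 of each site, so after position 83.
Wfl5II sites (GGTACC) start at positions 94, 103.
Wfl5II cuts after base 5 of each site (before the last base), so after positions 98, 107.
Combined cut positions: 83, 98, 107.
Linear molecule, 3 cuts → 4 fragments:
  1–83 → 83 bp
  84–98 → 15 bp
  99–107 → 9 bp
  108–114 → 7 bp
Sorted largest to smallest: 83, 15, 9, 7 bp.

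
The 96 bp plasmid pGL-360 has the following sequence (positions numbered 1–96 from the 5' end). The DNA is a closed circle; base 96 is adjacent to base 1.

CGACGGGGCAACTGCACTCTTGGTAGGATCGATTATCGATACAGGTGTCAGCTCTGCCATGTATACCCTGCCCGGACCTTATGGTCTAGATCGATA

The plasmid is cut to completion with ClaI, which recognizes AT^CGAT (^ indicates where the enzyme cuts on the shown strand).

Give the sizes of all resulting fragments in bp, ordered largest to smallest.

55, 34, 7 bp

ClaI sites (ATCGAT) start at positions 28, 35, 90.
ClaI cuts after base 2 of each site, so after positions 29, 36, 91.
Circular molecule, 3 cuts → 3 fragments:
  30–36 → 7 bp
  37–91 → 55 bp
  92–96 then 1–29 → 5 + 29 = 34 bp
Sorted largest to smallest: 55, 34, 7 bp.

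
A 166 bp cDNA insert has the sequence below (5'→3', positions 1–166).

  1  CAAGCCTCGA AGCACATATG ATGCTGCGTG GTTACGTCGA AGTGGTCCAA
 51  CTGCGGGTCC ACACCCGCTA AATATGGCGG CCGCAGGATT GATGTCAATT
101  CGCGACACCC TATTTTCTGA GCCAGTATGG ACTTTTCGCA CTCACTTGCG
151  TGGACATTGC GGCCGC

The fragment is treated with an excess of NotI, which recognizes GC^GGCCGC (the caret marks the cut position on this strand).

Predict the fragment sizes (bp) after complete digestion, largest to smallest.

82, 78, 6 bp

NotI sites (GCGGCCGC) start at positions 77, 159.
NotI cuts after base 2 of each site, so after positions 78, 160.
Linear molecule, 2 cuts → 3 fragments:
  1–78 → 78 bp
  79–160 → 82 bp
  161–166 → 6 bp
Sorted largest to smallest: 82, 78, 6 bp.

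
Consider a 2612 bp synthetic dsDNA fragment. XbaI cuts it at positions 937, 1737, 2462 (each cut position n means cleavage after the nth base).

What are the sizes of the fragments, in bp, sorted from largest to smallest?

Linear molecule, 3 cuts → 4 fragments:
  937 − 0 = 937 bp
  1737 − 937 = 800 bp
  2462 − 1737 = 725 bp
  2612 − 2462 = 150 bp
Sorted largest to smallest: 937, 800, 725, 150 bp.

937, 800, 725, 150 bp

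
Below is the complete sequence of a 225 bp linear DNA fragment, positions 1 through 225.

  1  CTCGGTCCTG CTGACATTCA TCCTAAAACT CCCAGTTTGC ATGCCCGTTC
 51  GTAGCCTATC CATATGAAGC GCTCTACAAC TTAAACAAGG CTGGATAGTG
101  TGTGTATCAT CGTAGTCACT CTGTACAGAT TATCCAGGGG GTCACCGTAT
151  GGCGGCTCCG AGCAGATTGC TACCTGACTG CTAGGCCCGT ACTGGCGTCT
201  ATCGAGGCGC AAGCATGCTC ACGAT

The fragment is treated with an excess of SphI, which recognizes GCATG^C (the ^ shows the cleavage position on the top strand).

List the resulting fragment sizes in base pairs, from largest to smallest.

SphI sites (GCATGC) start at positions 39, 213.
SphI cuts after base 5 of each site (before the last base), so after positions 43, 217.
Linear molecule, 2 cuts → 3 fragments:
  1–43 → 43 bp
  44–217 → 174 bp
  218–225 → 8 bp
Sorted largest to smallest: 174, 43, 8 bp.

174, 43, 8 bp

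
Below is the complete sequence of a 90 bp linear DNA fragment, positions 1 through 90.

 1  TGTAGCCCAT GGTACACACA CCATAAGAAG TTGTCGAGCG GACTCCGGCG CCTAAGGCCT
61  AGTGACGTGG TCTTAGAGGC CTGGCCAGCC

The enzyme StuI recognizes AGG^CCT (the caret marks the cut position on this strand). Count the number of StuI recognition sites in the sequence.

AGGCCT occurs starting at positions 55, 77.
StuI cuts at 2 sites.

2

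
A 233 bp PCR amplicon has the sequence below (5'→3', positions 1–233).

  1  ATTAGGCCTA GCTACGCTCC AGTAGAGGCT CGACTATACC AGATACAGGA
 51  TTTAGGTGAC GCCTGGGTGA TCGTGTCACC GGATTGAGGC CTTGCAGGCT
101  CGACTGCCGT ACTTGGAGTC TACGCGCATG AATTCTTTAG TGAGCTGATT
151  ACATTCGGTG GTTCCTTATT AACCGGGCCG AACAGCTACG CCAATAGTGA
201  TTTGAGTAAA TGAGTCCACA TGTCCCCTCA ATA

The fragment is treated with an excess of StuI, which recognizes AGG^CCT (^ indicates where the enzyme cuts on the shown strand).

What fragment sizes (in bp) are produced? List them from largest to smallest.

144, 83, 6 bp

StuI sites (AGGCCT) start at positions 4, 87.
StuI cuts after base 3 of each site, so after positions 6, 89.
Linear molecule, 2 cuts → 3 fragments:
  1–6 → 6 bp
  7–89 → 83 bp
  90–233 → 144 bp
Sorted largest to smallest: 144, 83, 6 bp.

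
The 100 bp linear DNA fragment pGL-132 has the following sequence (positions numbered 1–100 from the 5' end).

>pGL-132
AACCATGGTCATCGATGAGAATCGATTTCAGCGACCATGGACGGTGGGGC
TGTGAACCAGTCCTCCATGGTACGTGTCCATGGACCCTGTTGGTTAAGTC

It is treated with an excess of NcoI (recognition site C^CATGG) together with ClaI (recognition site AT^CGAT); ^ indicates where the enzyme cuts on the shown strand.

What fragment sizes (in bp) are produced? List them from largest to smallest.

NcoI sites (CCATGG) start at positions 3, 35, 65, 78.
NcoI cuts after the first base of each site, so after positions 3, 35, 65, 78.
ClaI sites (ATCGAT) start at positions 11, 21.
ClaI cuts after base 2 of each site, so after positions 12, 22.
Combined cut positions: 3, 12, 22, 35, 65, 78.
Linear molecule, 6 cuts → 7 fragments:
  1–3 → 3 bp
  4–12 → 9 bp
  13–22 → 10 bp
  23–35 → 13 bp
  36–65 → 30 bp
  66–78 → 13 bp
  79–100 → 22 bp
Sorted largest to smallest: 30, 22, 13, 13, 10, 9, 3 bp.

30, 22, 13, 13, 10, 9, 3 bp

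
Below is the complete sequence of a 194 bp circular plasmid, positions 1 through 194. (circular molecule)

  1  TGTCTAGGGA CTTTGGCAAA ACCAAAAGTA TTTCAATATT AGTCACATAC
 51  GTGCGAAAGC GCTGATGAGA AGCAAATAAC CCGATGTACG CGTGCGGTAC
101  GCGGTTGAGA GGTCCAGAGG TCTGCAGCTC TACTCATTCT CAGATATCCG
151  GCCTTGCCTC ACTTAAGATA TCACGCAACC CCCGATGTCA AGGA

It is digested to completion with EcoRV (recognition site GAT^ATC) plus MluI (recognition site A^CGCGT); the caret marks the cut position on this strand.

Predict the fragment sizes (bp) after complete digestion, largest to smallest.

113, 57, 24 bp

EcoRV sites (GATATC) start at positions 143, 167.
EcoRV cuts after base 3 of each site, so after positions 145, 169.
The MluI site (ACGCGT) starts at position 88.
MluI cuts after the first base of each site, so after position 88.
Combined cut positions: 88, 145, 169.
Circular molecule, 3 cuts → 3 fragments:
  89–145 → 57 bp
  146–169 → 24 bp
  170–194 then 1–88 → 25 + 88 = 113 bp
Sorted largest to smallest: 113, 57, 24 bp.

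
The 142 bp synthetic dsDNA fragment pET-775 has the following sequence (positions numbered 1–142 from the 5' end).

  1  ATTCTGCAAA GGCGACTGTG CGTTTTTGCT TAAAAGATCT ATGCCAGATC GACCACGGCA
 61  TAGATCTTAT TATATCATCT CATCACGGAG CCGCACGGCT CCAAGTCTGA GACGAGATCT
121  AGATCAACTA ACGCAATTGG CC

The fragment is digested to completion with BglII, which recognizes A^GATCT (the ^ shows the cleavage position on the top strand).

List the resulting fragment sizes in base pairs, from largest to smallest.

53, 35, 27, 27 bp

BglII sites (AGATCT) start at positions 35, 62, 115.
BglII cuts after the first base of each site, so after positions 35, 62, 115.
Linear molecule, 3 cuts → 4 fragments:
  1–35 → 35 bp
  36–62 → 27 bp
  63–115 → 53 bp
  116–142 → 27 bp
Sorted largest to smallest: 53, 35, 27, 27 bp.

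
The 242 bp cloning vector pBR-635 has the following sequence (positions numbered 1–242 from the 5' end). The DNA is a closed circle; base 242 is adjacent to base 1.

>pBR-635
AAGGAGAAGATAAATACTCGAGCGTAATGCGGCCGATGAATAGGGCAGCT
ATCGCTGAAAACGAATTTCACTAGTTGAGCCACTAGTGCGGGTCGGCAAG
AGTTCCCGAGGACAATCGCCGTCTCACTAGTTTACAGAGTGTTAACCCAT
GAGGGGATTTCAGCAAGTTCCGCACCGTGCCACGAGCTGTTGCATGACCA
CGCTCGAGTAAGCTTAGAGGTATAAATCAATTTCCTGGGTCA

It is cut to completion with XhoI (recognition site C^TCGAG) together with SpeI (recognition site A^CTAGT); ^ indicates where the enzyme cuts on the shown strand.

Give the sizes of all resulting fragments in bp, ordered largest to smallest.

XhoI sites (CTCGAG) start at positions 17, 203.
XhoI cuts after the first base of each site, so after positions 17, 203.
SpeI sites (ACTAGT) start at positions 70, 82, 126.
SpeI cuts after the first base of each site, so after positions 70, 82, 126.
Combined cut positions: 17, 70, 82, 126, 203.
Circular molecule, 5 cuts → 5 fragments:
  18–70 → 53 bp
  71–82 → 12 bp
  83–126 → 44 bp
  127–203 → 77 bp
  204–242 then 1–17 → 39 + 17 = 56 bp
Sorted largest to smallest: 77, 56, 53, 44, 12 bp.

77, 56, 53, 44, 12 bp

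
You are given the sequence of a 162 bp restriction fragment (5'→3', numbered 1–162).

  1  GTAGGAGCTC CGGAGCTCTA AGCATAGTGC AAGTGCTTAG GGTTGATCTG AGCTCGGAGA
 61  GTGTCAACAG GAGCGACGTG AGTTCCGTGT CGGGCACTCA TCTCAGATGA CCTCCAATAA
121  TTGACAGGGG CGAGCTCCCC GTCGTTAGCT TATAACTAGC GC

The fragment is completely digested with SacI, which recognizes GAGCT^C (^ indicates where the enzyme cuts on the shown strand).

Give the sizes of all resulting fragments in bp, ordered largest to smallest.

SacI sites (GAGCTC) start at positions 5, 13, 50, 132.
SacI cuts after base 5 of each site (before the last base), so after positions 9, 17, 54, 136.
Linear molecule, 4 cuts → 5 fragments:
  1–9 → 9 bp
  10–17 → 8 bp
  18–54 → 37 bp
  55–136 → 82 bp
  137–162 → 26 bp
Sorted largest to smallest: 82, 37, 26, 9, 8 bp.

82, 37, 26, 9, 8 bp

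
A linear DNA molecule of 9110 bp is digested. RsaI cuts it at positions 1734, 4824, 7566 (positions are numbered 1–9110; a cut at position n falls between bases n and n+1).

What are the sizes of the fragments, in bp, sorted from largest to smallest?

3090, 2742, 1734, 1544 bp

Linear molecule, 3 cuts → 4 fragments:
  1734 − 0 = 1734 bp
  4824 − 1734 = 3090 bp
  7566 − 4824 = 2742 bp
  9110 − 7566 = 1544 bp
Sorted largest to smallest: 3090, 2742, 1734, 1544 bp.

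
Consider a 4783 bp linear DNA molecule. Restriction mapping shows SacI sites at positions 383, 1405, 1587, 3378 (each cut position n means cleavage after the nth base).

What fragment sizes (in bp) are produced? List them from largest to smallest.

1791, 1405, 1022, 383, 182 bp

Linear molecule, 4 cuts → 5 fragments:
  383 − 0 = 383 bp
  1405 − 383 = 1022 bp
  1587 − 1405 = 182 bp
  3378 − 1587 = 1791 bp
  4783 − 3378 = 1405 bp
Sorted largest to smallest: 1791, 1405, 1022, 383, 182 bp.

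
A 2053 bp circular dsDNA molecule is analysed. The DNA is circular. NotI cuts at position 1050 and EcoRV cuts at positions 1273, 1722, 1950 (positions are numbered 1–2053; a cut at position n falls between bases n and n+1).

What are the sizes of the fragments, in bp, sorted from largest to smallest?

1153, 449, 228, 223 bp

Combined cut positions (sorted): 1050, 1273, 1722, 1950.
Circular molecule, 4 cuts → 4 fragments:
  1273 − 1050 = 223 bp
  1722 − 1273 = 449 bp
  1950 − 1722 = 228 bp
  wrap: 2053 − 1950 + 1050 = 1153 bp
Sorted largest to smallest: 1153, 449, 228, 223 bp.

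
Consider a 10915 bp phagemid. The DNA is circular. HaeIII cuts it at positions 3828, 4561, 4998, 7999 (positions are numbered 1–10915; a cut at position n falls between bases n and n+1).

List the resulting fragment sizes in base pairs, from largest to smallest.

6744, 3001, 733, 437 bp

Circular molecule, 4 cuts → 4 fragments:
  4561 − 3828 = 733 bp
  4998 − 4561 = 437 bp
  7999 − 4998 = 3001 bp
  wrap: 10915 − 7999 + 3828 = 6744 bp
Sorted largest to smallest: 6744, 3001, 733, 437 bp.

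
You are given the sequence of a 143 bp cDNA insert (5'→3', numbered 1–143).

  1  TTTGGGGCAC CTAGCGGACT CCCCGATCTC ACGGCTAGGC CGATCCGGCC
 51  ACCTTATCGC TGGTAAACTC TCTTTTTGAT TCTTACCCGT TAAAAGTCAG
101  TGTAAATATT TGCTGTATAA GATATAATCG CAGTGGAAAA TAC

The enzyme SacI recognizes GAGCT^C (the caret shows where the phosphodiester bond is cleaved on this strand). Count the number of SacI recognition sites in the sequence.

0

No occurrence of GAGCTC is present in the sequence.
SacI does not cut: 0 sites.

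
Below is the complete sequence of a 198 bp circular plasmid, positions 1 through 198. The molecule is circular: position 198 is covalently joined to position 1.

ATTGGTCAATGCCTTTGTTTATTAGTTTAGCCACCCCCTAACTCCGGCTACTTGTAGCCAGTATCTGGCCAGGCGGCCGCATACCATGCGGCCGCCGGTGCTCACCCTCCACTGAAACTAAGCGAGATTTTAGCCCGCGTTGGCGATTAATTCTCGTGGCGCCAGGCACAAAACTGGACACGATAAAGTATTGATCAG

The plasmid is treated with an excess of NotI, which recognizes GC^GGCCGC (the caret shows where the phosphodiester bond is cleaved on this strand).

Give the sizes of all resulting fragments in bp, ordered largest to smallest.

NotI sites (GCGGCCGC) start at positions 73, 88.
NotI cuts after base 2 of each site, so after positions 74, 89.
Circular molecule, 2 cuts → 2 fragments:
  75–89 → 15 bp
  90–198 then 1–74 → 109 + 74 = 183 bp
Sorted largest to smallest: 183, 15 bp.

183, 15 bp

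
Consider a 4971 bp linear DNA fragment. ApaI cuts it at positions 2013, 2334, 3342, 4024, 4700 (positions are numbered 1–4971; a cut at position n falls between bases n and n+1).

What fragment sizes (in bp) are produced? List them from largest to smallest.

2013, 1008, 682, 676, 321, 271 bp

Linear molecule, 5 cuts → 6 fragments:
  2013 − 0 = 2013 bp
  2334 − 2013 = 321 bp
  3342 − 2334 = 1008 bp
  4024 − 3342 = 682 bp
  4700 − 4024 = 676 bp
  4971 − 4700 = 271 bp
Sorted largest to smallest: 2013, 1008, 682, 676, 321, 271 bp.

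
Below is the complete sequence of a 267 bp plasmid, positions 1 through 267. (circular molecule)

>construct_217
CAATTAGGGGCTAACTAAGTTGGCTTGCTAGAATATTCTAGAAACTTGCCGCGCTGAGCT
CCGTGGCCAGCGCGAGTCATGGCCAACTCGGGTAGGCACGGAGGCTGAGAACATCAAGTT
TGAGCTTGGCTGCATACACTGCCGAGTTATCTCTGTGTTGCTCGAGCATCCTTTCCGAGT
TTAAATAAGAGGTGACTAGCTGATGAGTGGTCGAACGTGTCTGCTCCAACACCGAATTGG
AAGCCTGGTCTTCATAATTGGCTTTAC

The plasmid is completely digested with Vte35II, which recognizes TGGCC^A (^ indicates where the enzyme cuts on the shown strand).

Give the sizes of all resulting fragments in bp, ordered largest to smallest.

251, 16 bp

Vte35II sites (TGGCCA) start at positions 64, 80.
Vte35II cuts after base 5 of each site (before the last base), so after positions 68, 84.
Circular molecule, 2 cuts → 2 fragments:
  69–84 → 16 bp
  85–267 then 1–68 → 183 + 68 = 251 bp
Sorted largest to smallest: 251, 16 bp.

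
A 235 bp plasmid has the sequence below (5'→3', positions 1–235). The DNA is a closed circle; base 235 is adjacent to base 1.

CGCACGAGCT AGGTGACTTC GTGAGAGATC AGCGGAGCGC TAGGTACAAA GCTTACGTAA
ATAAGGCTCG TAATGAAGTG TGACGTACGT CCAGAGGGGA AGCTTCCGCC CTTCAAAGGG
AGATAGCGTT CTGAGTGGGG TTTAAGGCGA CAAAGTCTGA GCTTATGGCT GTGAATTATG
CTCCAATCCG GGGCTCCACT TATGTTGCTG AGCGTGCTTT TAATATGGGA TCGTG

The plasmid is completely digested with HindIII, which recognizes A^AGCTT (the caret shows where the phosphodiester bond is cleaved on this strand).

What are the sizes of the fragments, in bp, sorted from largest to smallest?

HindIII sites (AAGCTT) start at positions 49, 100.
HindIII cuts after the first base of each site, so after positions 49, 100.
Circular molecule, 2 cuts → 2 fragments:
  50–100 → 51 bp
  101–235 then 1–49 → 135 + 49 = 184 bp
Sorted largest to smallest: 184, 51 bp.

184, 51 bp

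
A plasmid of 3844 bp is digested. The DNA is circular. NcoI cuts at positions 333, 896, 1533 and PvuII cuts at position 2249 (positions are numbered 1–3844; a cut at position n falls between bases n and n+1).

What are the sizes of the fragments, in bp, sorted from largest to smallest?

Combined cut positions (sorted): 333, 896, 1533, 2249.
Circular molecule, 4 cuts → 4 fragments:
  896 − 333 = 563 bp
  1533 − 896 = 637 bp
  2249 − 1533 = 716 bp
  wrap: 3844 − 2249 + 333 = 1928 bp
Sorted largest to smallest: 1928, 716, 637, 563 bp.

1928, 716, 637, 563 bp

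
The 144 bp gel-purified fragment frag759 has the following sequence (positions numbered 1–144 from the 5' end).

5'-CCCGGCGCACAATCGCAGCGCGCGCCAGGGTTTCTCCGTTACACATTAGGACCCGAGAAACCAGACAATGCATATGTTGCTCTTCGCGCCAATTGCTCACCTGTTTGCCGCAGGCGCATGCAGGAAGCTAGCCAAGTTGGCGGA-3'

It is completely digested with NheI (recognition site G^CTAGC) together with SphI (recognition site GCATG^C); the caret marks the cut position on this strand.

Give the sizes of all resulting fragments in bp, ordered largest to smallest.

120, 17, 7 bp

The NheI site (GCTAGC) starts at position 127.
NheI cuts after the first base of each site, so after position 127.
The SphI site (GCATGC) starts at position 116.
SphI cuts after base 5 of each site (before the last base), so after position 120.
Combined cut positions: 120, 127.
Linear molecule, 2 cuts → 3 fragments:
  1–120 → 120 bp
  121–127 → 7 bp
  128–144 → 17 bp
Sorted largest to smallest: 120, 17, 7 bp.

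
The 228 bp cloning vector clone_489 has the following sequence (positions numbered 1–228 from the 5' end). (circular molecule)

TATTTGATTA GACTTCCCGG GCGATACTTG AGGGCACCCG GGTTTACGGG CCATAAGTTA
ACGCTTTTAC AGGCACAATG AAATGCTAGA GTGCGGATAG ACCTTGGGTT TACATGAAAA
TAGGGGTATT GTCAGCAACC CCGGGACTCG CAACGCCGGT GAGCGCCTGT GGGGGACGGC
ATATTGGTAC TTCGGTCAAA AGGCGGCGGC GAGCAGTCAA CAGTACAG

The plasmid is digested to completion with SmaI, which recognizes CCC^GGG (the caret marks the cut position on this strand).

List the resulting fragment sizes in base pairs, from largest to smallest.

104, 103, 21 bp

SmaI sites (CCCGGG) start at positions 16, 37, 140.
SmaI cuts after base 3 of each site, so after positions 18, 39, 142.
Circular molecule, 3 cuts → 3 fragments:
  19–39 → 21 bp
  40–142 → 103 bp
  143–228 then 1–18 → 86 + 18 = 104 bp
Sorted largest to smallest: 104, 103, 21 bp.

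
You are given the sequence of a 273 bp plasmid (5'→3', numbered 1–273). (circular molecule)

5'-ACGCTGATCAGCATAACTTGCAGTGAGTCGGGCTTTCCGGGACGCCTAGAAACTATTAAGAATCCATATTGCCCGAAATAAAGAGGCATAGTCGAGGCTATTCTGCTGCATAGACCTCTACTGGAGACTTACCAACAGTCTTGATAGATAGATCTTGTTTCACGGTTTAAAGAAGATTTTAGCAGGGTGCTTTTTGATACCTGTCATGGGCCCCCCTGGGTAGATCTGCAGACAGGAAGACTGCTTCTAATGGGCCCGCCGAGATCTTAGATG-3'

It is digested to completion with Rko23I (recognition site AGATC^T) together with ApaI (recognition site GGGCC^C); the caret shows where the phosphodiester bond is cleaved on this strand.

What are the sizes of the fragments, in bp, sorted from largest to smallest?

161, 58, 30, 14, 10 bp

Rko23I sites (AGATCT) start at positions 150, 222, 262.
Rko23I cuts after base 5 of each site (before the last base), so after positions 154, 226, 266.
ApaI sites (GGGCCC) start at positions 208, 252.
ApaI cuts after base 5 of each site (before the last base), so after positions 212, 256.
Combined cut positions: 154, 212, 226, 256, 266.
Circular molecule, 5 cuts → 5 fragments:
  155–212 → 58 bp
  213–226 → 14 bp
  227–256 → 30 bp
  257–266 → 10 bp
  267–273 then 1–154 → 7 + 154 = 161 bp
Sorted largest to smallest: 161, 58, 30, 14, 10 bp.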